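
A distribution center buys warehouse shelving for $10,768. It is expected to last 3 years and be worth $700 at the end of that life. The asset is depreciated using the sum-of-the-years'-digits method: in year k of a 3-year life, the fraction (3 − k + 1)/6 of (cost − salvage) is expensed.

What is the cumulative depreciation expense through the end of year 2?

$8,390

Depreciable base = $10,768 − $700 = $10,068.
Sum of the years' digits = 3+2+1 = 6.
Year 1: $10,068 × 3/6 = $5,034. Book value $5,734.
Year 2: $10,068 × 2/6 = $3,356. Book value $2,378.
Accumulated through year 2 = $10,768 − $2,378 = $8,390.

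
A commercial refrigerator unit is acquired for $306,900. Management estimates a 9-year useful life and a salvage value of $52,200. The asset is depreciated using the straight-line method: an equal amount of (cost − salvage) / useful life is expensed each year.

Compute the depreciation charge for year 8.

Depreciable base = $306,900 − $52,200 = $254,700.
Annual expense = $254,700 / 9 = $28,300.

$28,300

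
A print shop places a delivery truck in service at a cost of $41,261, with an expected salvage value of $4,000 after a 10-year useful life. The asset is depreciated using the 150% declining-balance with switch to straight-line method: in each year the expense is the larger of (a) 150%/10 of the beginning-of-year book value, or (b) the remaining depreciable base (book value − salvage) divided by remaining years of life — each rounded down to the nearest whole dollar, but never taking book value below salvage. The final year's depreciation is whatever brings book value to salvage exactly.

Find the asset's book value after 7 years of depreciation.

Depreciable base = $41,261 − $4,000 = $37,261.
Year 1: DB = ⌊$41,261 × 150%/10⌋ = $6,189; SL = ⌊$37,261/10⌋ = $3,726 → take DB $6,189. Book value $35,072.
Year 2: DB = ⌊$35,072 × 150%/10⌋ = $5,260; SL = ⌊$31,072/9⌋ = $3,452 → take DB $5,260. Book value $29,812.
Year 3: DB = ⌊$29,812 × 150%/10⌋ = $4,471; SL = ⌊$25,812/8⌋ = $3,226 → take DB $4,471. Book value $25,341.
Year 4: DB = ⌊$25,341 × 150%/10⌋ = $3,801; SL = ⌊$21,341/7⌋ = $3,048 → take DB $3,801. Book value $21,540.
Year 5: DB = ⌊$21,540 × 150%/10⌋ = $3,231; SL = ⌊$17,540/6⌋ = $2,923 → take DB $3,231. Book value $18,309.
Year 6: DB = ⌊$18,309 × 150%/10⌋ = $2,746; SL = ⌊$14,309/5⌋ = $2,861 → take SL $2,861. Book value $15,448.
Year 7: DB = ⌊$15,448 × 150%/10⌋ = $2,317; SL = ⌊$11,448/4⌋ = $2,862 → take SL $2,862. Book value $12,586.

$12,586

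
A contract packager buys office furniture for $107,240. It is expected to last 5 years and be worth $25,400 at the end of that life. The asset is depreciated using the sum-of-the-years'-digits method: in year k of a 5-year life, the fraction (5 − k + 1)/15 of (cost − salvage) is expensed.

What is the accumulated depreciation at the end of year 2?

$49,104

Depreciable base = $107,240 − $25,400 = $81,840.
Sum of the years' digits = 5+4+3+2+1 = 15.
Year 1: $81,840 × 5/15 = $27,280. Book value $79,960.
Year 2: $81,840 × 4/15 = $21,824. Book value $58,136.
Accumulated through year 2 = $107,240 − $58,136 = $49,104.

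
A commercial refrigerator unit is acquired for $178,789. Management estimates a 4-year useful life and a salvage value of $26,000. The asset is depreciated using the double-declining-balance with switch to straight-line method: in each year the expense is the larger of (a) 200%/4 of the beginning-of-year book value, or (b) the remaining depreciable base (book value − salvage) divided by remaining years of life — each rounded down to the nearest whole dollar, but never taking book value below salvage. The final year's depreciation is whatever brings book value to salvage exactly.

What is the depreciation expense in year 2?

Depreciable base = $178,789 − $26,000 = $152,789.
Year 1: DB = ⌊$178,789 × 200%/4⌋ = $89,394; SL = ⌊$152,789/4⌋ = $38,197 → take DB $89,394. Book value $89,395.
Year 2: DB = ⌊$89,395 × 200%/4⌋ = $44,697; SL = ⌊$63,395/3⌋ = $21,131 → take DB $44,697. Book value $44,698.

$44,697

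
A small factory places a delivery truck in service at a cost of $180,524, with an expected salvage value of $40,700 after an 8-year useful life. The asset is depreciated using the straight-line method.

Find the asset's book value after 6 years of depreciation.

Depreciable base = $180,524 − $40,700 = $139,824.
Annual expense = $139,824 / 8 = $17,478.
End of year 1: book value $163,046.
End of year 2: book value $145,568.
End of year 3: book value $128,090.
End of year 4: book value $110,612.
End of year 5: book value $93,134.
End of year 6: book value $75,656.

$75,656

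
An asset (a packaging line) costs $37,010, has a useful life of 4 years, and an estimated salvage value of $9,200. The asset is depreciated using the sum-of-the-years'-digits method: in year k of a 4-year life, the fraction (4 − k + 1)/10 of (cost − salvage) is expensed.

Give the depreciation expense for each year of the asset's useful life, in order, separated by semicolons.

$11,124; $8,343; $5,562; $2,781

Depreciable base = $37,010 − $9,200 = $27,810.
Sum of the years' digits = 4+3+2+1 = 10.
Year 1: $27,810 × 4/10 = $11,124. Book value $25,886.
Year 2: $27,810 × 3/10 = $8,343. Book value $17,543.
Year 3: $27,810 × 2/10 = $5,562. Book value $11,981.
Year 4: $27,810 × 1/10 = $2,781. Book value $9,200.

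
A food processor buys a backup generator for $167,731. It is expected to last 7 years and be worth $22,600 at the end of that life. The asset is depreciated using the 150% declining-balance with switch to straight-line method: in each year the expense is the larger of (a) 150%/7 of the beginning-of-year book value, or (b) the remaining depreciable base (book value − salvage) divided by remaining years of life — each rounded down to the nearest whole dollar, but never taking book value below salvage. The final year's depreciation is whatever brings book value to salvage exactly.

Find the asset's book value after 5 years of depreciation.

Depreciable base = $167,731 − $22,600 = $145,131.
Year 1: DB = ⌊$167,731 × 150%/7⌋ = $35,942; SL = ⌊$145,131/7⌋ = $20,733 → take DB $35,942. Book value $131,789.
Year 2: DB = ⌊$131,789 × 150%/7⌋ = $28,240; SL = ⌊$109,189/6⌋ = $18,198 → take DB $28,240. Book value $103,549.
Year 3: DB = ⌊$103,549 × 150%/7⌋ = $22,189; SL = ⌊$80,949/5⌋ = $16,189 → take DB $22,189. Book value $81,360.
Year 4: DB = ⌊$81,360 × 150%/7⌋ = $17,434; SL = ⌊$58,760/4⌋ = $14,690 → take DB $17,434. Book value $63,926.
Year 5: DB = ⌊$63,926 × 150%/7⌋ = $13,698; SL = ⌊$41,326/3⌋ = $13,775 → take SL $13,775. Book value $50,151.

$50,151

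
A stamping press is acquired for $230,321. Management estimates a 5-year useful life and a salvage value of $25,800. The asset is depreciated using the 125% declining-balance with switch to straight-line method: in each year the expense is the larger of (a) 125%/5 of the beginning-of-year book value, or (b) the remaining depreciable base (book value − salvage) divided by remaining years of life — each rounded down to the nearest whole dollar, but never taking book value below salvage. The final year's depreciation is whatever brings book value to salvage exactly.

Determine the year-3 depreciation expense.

$34,585

Depreciable base = $230,321 − $25,800 = $204,521.
Year 1: DB = ⌊$230,321 × 125%/5⌋ = $57,580; SL = ⌊$204,521/5⌋ = $40,904 → take DB $57,580. Book value $172,741.
Year 2: DB = ⌊$172,741 × 125%/5⌋ = $43,185; SL = ⌊$146,941/4⌋ = $36,735 → take DB $43,185. Book value $129,556.
Year 3: DB = ⌊$129,556 × 125%/5⌋ = $32,389; SL = ⌊$103,756/3⌋ = $34,585 → take SL $34,585. Book value $94,971.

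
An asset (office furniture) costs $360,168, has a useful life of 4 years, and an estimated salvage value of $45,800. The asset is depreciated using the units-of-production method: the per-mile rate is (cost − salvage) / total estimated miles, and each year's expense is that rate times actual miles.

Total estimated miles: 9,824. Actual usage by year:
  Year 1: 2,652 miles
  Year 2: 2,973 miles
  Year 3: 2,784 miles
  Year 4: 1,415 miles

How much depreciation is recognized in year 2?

Depreciable base = $360,168 − $45,800 = $314,368.
Rate = $314,368 / 9,824 miles = $32 per mile.
Year 1: 2,652 × $32 = $84,864. Book value $275,304.
Year 2: 2,973 × $32 = $95,136. Book value $180,168.

$95,136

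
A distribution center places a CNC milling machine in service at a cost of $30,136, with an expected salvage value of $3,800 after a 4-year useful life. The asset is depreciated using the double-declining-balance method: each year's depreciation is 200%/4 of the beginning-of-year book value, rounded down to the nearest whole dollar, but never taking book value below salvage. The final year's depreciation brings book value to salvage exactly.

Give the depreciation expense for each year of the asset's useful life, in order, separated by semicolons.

$15,068; $7,534; $3,734; $0

Depreciable base = $30,136 − $3,800 = $26,336.
Year 1: ⌊$30,136 × 200%/4⌋ = $15,068. Book value $15,068.
Year 2: ⌊$15,068 × 200%/4⌋ = $7,534. Book value $7,534.
Year 3: ⌊$7,534 × 200%/4⌋ = $3,767, capped at $3,734. Book value $3,800.
Year 4 (final): $3,800 − $3,800 = $0. Book value $3,800.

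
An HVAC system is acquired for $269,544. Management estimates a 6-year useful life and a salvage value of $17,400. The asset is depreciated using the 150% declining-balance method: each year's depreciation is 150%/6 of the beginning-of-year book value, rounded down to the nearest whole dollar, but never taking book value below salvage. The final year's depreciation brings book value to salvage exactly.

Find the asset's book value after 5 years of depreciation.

$63,966

Depreciable base = $269,544 − $17,400 = $252,144.
Year 1: ⌊$269,544 × 150%/6⌋ = $67,386. Book value $202,158.
Year 2: ⌊$202,158 × 150%/6⌋ = $50,539. Book value $151,619.
Year 3: ⌊$151,619 × 150%/6⌋ = $37,904. Book value $113,715.
Year 4: ⌊$113,715 × 150%/6⌋ = $28,428. Book value $85,287.
Year 5: ⌊$85,287 × 150%/6⌋ = $21,321. Book value $63,966.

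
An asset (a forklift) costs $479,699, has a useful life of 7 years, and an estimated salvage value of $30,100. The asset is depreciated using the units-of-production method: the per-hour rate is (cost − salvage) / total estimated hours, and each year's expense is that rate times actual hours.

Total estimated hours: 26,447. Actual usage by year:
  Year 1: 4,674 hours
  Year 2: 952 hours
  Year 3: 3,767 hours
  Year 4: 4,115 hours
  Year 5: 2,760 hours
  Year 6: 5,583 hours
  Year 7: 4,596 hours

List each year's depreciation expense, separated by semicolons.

$79,458; $16,184; $64,039; $69,955; $46,920; $94,911; $78,132

Depreciable base = $479,699 − $30,100 = $449,599.
Rate = $449,599 / 26,447 hours = $17 per hour.
Year 1: 4,674 × $17 = $79,458. Book value $400,241.
Year 2: 952 × $17 = $16,184. Book value $384,057.
Year 3: 3,767 × $17 = $64,039. Book value $320,018.
Year 4: 4,115 × $17 = $69,955. Book value $250,063.
Year 5: 2,760 × $17 = $46,920. Book value $203,143.
Year 6: 5,583 × $17 = $94,911. Book value $108,232.
Year 7: 4,596 × $17 = $78,132. Book value $30,100.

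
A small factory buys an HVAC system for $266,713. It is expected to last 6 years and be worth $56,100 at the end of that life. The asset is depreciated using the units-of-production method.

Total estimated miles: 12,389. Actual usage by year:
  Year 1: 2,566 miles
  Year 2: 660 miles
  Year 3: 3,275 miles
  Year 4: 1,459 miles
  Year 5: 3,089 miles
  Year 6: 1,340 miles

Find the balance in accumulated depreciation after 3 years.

Depreciable base = $266,713 − $56,100 = $210,613.
Rate = $210,613 / 12,389 miles = $17 per mile.
Year 1: 2,566 × $17 = $43,622. Book value $223,091.
Year 2: 660 × $17 = $11,220. Book value $211,871.
Year 3: 3,275 × $17 = $55,675. Book value $156,196.
Accumulated through year 3 = $266,713 − $156,196 = $110,517.

$110,517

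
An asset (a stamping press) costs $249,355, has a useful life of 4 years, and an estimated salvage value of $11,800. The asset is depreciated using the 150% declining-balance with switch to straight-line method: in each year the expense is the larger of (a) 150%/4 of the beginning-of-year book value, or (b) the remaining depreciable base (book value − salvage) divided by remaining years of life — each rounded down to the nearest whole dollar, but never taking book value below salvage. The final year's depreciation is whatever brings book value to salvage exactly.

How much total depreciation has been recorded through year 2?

$151,950

Depreciable base = $249,355 − $11,800 = $237,555.
Year 1: DB = ⌊$249,355 × 150%/4⌋ = $93,508; SL = ⌊$237,555/4⌋ = $59,388 → take DB $93,508. Book value $155,847.
Year 2: DB = ⌊$155,847 × 150%/4⌋ = $58,442; SL = ⌊$144,047/3⌋ = $48,015 → take DB $58,442. Book value $97,405.
Accumulated through year 2 = $249,355 − $97,405 = $151,950.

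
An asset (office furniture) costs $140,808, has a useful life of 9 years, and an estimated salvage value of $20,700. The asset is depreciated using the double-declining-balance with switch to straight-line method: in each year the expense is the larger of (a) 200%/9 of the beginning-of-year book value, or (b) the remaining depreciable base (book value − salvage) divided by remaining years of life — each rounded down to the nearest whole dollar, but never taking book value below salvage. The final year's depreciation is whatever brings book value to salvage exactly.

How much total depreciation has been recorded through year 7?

$116,562

Depreciable base = $140,808 − $20,700 = $120,108.
Year 1: DB = ⌊$140,808 × 200%/9⌋ = $31,290; SL = ⌊$120,108/9⌋ = $13,345 → take DB $31,290. Book value $109,518.
Year 2: DB = ⌊$109,518 × 200%/9⌋ = $24,337; SL = ⌊$88,818/8⌋ = $11,102 → take DB $24,337. Book value $85,181.
Year 3: DB = ⌊$85,181 × 200%/9⌋ = $18,929; SL = ⌊$64,481/7⌋ = $9,211 → take DB $18,929. Book value $66,252.
Year 4: DB = ⌊$66,252 × 200%/9⌋ = $14,722; SL = ⌊$45,552/6⌋ = $7,592 → take DB $14,722. Book value $51,530.
Year 5: DB = ⌊$51,530 × 200%/9⌋ = $11,451; SL = ⌊$30,830/5⌋ = $6,166 → take DB $11,451. Book value $40,079.
Year 6: DB = ⌊$40,079 × 200%/9⌋ = $8,906; SL = ⌊$19,379/4⌋ = $4,844 → take DB $8,906. Book value $31,173.
Year 7: DB = ⌊$31,173 × 200%/9⌋ = $6,927; SL = ⌊$10,473/3⌋ = $3,491 → take DB $6,927. Book value $24,246.
Accumulated through year 7 = $140,808 − $24,246 = $116,562.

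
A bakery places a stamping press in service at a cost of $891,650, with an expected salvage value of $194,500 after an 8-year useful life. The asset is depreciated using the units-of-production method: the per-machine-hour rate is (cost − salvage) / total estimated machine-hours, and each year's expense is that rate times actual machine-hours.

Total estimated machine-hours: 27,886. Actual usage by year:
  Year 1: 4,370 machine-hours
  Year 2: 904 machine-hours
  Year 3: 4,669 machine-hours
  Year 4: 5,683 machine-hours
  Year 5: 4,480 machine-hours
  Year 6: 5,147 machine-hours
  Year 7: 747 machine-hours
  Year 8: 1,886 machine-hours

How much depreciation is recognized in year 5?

$112,000

Depreciable base = $891,650 − $194,500 = $697,150.
Rate = $697,150 / 27,886 machine-hours = $25 per machine-hour.
Year 1: 4,370 × $25 = $109,250. Book value $782,400.
Year 2: 904 × $25 = $22,600. Book value $759,800.
Year 3: 4,669 × $25 = $116,725. Book value $643,075.
Year 4: 5,683 × $25 = $142,075. Book value $501,000.
Year 5: 4,480 × $25 = $112,000. Book value $389,000.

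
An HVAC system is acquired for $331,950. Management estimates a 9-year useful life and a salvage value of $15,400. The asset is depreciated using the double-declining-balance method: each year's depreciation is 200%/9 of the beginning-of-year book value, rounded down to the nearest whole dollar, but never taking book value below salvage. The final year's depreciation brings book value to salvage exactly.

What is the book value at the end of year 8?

Depreciable base = $331,950 − $15,400 = $316,550.
Year 1: ⌊$331,950 × 200%/9⌋ = $73,766. Book value $258,184.
Year 2: ⌊$258,184 × 200%/9⌋ = $57,374. Book value $200,810.
Year 3: ⌊$200,810 × 200%/9⌋ = $44,624. Book value $156,186.
Year 4: ⌊$156,186 × 200%/9⌋ = $34,708. Book value $121,478.
Year 5: ⌊$121,478 × 200%/9⌋ = $26,995. Book value $94,483.
Year 6: ⌊$94,483 × 200%/9⌋ = $20,996. Book value $73,487.
Year 7: ⌊$73,487 × 200%/9⌋ = $16,330. Book value $57,157.
Year 8: ⌊$57,157 × 200%/9⌋ = $12,701. Book value $44,456.

$44,456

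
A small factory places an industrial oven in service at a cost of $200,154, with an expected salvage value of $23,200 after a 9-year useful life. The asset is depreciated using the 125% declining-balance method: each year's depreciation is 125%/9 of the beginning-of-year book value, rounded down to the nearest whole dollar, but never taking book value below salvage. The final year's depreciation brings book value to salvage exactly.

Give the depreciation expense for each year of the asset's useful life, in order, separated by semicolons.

Depreciable base = $200,154 − $23,200 = $176,954.
Year 1: ⌊$200,154 × 125%/9⌋ = $27,799. Book value $172,355.
Year 2: ⌊$172,355 × 125%/9⌋ = $23,938. Book value $148,417.
Year 3: ⌊$148,417 × 125%/9⌋ = $20,613. Book value $127,804.
Year 4: ⌊$127,804 × 125%/9⌋ = $17,750. Book value $110,054.
Year 5: ⌊$110,054 × 125%/9⌋ = $15,285. Book value $94,769.
Year 6: ⌊$94,769 × 125%/9⌋ = $13,162. Book value $81,607.
Year 7: ⌊$81,607 × 125%/9⌋ = $11,334. Book value $70,273.
Year 8: ⌊$70,273 × 125%/9⌋ = $9,760. Book value $60,513.
Year 9 (final): $60,513 − $23,200 = $37,313. Book value $23,200.

$27,799; $23,938; $20,613; $17,750; $15,285; $13,162; $11,334; $9,760; $37,313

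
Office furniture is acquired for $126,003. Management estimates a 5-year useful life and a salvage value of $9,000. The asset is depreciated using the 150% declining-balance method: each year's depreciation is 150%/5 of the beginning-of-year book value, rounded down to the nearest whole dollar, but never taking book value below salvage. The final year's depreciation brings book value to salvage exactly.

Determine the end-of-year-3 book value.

$43,221

Depreciable base = $126,003 − $9,000 = $117,003.
Year 1: ⌊$126,003 × 150%/5⌋ = $37,800. Book value $88,203.
Year 2: ⌊$88,203 × 150%/5⌋ = $26,460. Book value $61,743.
Year 3: ⌊$61,743 × 150%/5⌋ = $18,522. Book value $43,221.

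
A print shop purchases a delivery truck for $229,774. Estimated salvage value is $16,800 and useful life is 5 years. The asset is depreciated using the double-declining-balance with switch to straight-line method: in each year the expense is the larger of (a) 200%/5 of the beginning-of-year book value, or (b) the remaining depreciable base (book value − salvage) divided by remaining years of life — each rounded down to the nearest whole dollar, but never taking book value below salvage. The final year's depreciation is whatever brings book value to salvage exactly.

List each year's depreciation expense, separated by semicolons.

$91,909; $55,146; $33,087; $19,852; $12,980

Depreciable base = $229,774 − $16,800 = $212,974.
Year 1: DB = ⌊$229,774 × 200%/5⌋ = $91,909; SL = ⌊$212,974/5⌋ = $42,594 → take DB $91,909. Book value $137,865.
Year 2: DB = ⌊$137,865 × 200%/5⌋ = $55,146; SL = ⌊$121,065/4⌋ = $30,266 → take DB $55,146. Book value $82,719.
Year 3: DB = ⌊$82,719 × 200%/5⌋ = $33,087; SL = ⌊$65,919/3⌋ = $21,973 → take DB $33,087. Book value $49,632.
Year 4: DB = ⌊$49,632 × 200%/5⌋ = $19,852; SL = ⌊$32,832/2⌋ = $16,416 → take DB $19,852. Book value $29,780.
Year 5 (final): $29,780 − $16,800 = $12,980. Book value $16,800.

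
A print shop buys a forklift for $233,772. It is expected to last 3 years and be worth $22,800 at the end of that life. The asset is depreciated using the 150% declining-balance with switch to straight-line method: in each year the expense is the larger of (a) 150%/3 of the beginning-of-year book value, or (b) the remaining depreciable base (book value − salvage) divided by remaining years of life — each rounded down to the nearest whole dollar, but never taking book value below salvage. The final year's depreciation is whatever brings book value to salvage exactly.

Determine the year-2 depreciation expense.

Depreciable base = $233,772 − $22,800 = $210,972.
Year 1: DB = ⌊$233,772 × 150%/3⌋ = $116,886; SL = ⌊$210,972/3⌋ = $70,324 → take DB $116,886. Book value $116,886.
Year 2: DB = ⌊$116,886 × 150%/3⌋ = $58,443; SL = ⌊$94,086/2⌋ = $47,043 → take DB $58,443. Book value $58,443.

$58,443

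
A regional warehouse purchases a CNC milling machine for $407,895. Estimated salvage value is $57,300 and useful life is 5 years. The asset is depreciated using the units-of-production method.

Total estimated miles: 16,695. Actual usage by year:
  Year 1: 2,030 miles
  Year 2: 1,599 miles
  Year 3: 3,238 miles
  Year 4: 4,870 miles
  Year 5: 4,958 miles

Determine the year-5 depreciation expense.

Depreciable base = $407,895 − $57,300 = $350,595.
Rate = $350,595 / 16,695 miles = $21 per mile.
Year 1: 2,030 × $21 = $42,630. Book value $365,265.
Year 2: 1,599 × $21 = $33,579. Book value $331,686.
Year 3: 3,238 × $21 = $67,998. Book value $263,688.
Year 4: 4,870 × $21 = $102,270. Book value $161,418.
Year 5: 4,958 × $21 = $104,118. Book value $57,300.

$104,118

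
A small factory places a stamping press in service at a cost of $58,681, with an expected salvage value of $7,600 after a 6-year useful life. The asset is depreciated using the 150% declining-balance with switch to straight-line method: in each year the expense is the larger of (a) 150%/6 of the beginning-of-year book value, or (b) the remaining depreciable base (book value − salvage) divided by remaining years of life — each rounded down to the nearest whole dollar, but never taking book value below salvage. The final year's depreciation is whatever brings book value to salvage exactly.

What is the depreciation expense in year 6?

Depreciable base = $58,681 − $7,600 = $51,081.
Year 1: DB = ⌊$58,681 × 150%/6⌋ = $14,670; SL = ⌊$51,081/6⌋ = $8,513 → take DB $14,670. Book value $44,011.
Year 2: DB = ⌊$44,011 × 150%/6⌋ = $11,002; SL = ⌊$36,411/5⌋ = $7,282 → take DB $11,002. Book value $33,009.
Year 3: DB = ⌊$33,009 × 150%/6⌋ = $8,252; SL = ⌊$25,409/4⌋ = $6,352 → take DB $8,252. Book value $24,757.
Year 4: DB = ⌊$24,757 × 150%/6⌋ = $6,189; SL = ⌊$17,157/3⌋ = $5,719 → take DB $6,189. Book value $18,568.
Year 5: DB = ⌊$18,568 × 150%/6⌋ = $4,642; SL = ⌊$10,968/2⌋ = $5,484 → take SL $5,484. Book value $13,084.
Year 6 (final): $13,084 − $7,600 = $5,484. Book value $7,600.

$5,484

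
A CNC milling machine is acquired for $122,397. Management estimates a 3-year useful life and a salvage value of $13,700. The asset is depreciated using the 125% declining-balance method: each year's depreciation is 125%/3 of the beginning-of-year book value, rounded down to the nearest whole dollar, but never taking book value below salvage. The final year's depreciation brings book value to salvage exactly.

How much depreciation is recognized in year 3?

Depreciable base = $122,397 − $13,700 = $108,697.
Year 1: ⌊$122,397 × 125%/3⌋ = $50,998. Book value $71,399.
Year 2: ⌊$71,399 × 125%/3⌋ = $29,749. Book value $41,650.
Year 3 (final): $41,650 − $13,700 = $27,950. Book value $13,700.

$27,950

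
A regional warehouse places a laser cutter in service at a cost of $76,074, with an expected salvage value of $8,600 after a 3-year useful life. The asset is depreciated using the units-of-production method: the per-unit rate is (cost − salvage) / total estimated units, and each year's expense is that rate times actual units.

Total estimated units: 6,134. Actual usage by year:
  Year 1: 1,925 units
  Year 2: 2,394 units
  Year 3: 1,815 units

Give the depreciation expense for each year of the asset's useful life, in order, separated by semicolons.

Depreciable base = $76,074 − $8,600 = $67,474.
Rate = $67,474 / 6,134 units = $11 per unit.
Year 1: 1,925 × $11 = $21,175. Book value $54,899.
Year 2: 2,394 × $11 = $26,334. Book value $28,565.
Year 3: 1,815 × $11 = $19,965. Book value $8,600.

$21,175; $26,334; $19,965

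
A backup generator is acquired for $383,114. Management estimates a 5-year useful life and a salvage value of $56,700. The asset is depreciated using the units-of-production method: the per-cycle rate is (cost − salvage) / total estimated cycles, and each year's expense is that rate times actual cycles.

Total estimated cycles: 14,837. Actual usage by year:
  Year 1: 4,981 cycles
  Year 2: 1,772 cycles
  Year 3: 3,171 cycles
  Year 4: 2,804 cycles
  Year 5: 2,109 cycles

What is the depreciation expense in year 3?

$69,762

Depreciable base = $383,114 − $56,700 = $326,414.
Rate = $326,414 / 14,837 cycles = $22 per cycle.
Year 1: 4,981 × $22 = $109,582. Book value $273,532.
Year 2: 1,772 × $22 = $38,984. Book value $234,548.
Year 3: 3,171 × $22 = $69,762. Book value $164,786.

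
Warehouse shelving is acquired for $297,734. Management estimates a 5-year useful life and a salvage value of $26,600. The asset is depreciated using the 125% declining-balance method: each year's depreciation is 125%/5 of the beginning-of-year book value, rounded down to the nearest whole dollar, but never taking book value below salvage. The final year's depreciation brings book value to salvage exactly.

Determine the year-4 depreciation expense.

$31,401

Depreciable base = $297,734 − $26,600 = $271,134.
Year 1: ⌊$297,734 × 125%/5⌋ = $74,433. Book value $223,301.
Year 2: ⌊$223,301 × 125%/5⌋ = $55,825. Book value $167,476.
Year 3: ⌊$167,476 × 125%/5⌋ = $41,869. Book value $125,607.
Year 4: ⌊$125,607 × 125%/5⌋ = $31,401. Book value $94,206.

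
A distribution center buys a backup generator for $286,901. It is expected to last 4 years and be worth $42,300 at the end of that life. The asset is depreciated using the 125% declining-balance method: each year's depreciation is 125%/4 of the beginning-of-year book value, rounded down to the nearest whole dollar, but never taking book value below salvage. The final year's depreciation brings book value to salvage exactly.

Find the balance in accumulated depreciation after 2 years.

$151,295

Depreciable base = $286,901 − $42,300 = $244,601.
Year 1: ⌊$286,901 × 125%/4⌋ = $89,656. Book value $197,245.
Year 2: ⌊$197,245 × 125%/4⌋ = $61,639. Book value $135,606.
Accumulated through year 2 = $286,901 − $135,606 = $151,295.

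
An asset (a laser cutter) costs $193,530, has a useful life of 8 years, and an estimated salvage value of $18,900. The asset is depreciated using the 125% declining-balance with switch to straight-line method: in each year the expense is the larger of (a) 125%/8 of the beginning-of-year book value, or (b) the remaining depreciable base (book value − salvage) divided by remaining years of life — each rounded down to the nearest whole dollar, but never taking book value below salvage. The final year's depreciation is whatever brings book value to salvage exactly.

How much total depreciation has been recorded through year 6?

Depreciable base = $193,530 − $18,900 = $174,630.
Year 1: DB = ⌊$193,530 × 125%/8⌋ = $30,239; SL = ⌊$174,630/8⌋ = $21,828 → take DB $30,239. Book value $163,291.
Year 2: DB = ⌊$163,291 × 125%/8⌋ = $25,514; SL = ⌊$144,391/7⌋ = $20,627 → take DB $25,514. Book value $137,777.
Year 3: DB = ⌊$137,777 × 125%/8⌋ = $21,527; SL = ⌊$118,877/6⌋ = $19,812 → take DB $21,527. Book value $116,250.
Year 4: DB = ⌊$116,250 × 125%/8⌋ = $18,164; SL = ⌊$97,350/5⌋ = $19,470 → take SL $19,470. Book value $96,780.
Year 5: DB = ⌊$96,780 × 125%/8⌋ = $15,121; SL = ⌊$77,880/4⌋ = $19,470 → take SL $19,470. Book value $77,310.
Year 6: DB = ⌊$77,310 × 125%/8⌋ = $12,079; SL = ⌊$58,410/3⌋ = $19,470 → take SL $19,470. Book value $57,840.
Accumulated through year 6 = $193,530 − $57,840 = $135,690.

$135,690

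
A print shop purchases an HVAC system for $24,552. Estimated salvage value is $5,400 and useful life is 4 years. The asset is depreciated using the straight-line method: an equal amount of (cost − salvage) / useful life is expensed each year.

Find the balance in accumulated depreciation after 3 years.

Depreciable base = $24,552 − $5,400 = $19,152.
Annual expense = $19,152 / 4 = $4,788.
End of year 1: book value $19,764.
End of year 2: book value $14,976.
End of year 3: book value $10,188.
Accumulated through year 3 = $24,552 − $10,188 = $14,364.

$14,364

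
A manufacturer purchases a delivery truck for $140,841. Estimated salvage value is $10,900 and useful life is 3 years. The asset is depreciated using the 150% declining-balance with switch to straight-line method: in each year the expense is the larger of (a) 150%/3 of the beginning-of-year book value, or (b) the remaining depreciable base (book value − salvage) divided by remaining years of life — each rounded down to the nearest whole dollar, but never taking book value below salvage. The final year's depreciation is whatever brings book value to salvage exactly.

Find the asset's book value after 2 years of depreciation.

Depreciable base = $140,841 − $10,900 = $129,941.
Year 1: DB = ⌊$140,841 × 150%/3⌋ = $70,420; SL = ⌊$129,941/3⌋ = $43,313 → take DB $70,420. Book value $70,421.
Year 2: DB = ⌊$70,421 × 150%/3⌋ = $35,210; SL = ⌊$59,521/2⌋ = $29,760 → take DB $35,210. Book value $35,211.

$35,211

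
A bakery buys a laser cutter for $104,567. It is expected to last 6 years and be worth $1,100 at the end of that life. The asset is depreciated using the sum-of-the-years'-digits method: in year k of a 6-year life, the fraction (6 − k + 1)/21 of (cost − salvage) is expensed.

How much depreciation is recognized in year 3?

$19,708

Depreciable base = $104,567 − $1,100 = $103,467.
Sum of the years' digits = 6+5+4+3+2+1 = 21.
Year 1: $103,467 × 6/21 = $29,562. Book value $75,005.
Year 2: $103,467 × 5/21 = $24,635. Book value $50,370.
Year 3: $103,467 × 4/21 = $19,708. Book value $30,662.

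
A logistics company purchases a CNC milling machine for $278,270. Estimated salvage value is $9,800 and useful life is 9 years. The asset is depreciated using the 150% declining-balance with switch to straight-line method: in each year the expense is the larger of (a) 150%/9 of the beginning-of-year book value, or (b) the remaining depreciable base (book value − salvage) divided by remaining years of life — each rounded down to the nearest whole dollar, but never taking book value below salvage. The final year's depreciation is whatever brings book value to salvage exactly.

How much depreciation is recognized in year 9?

$24,880

Depreciable base = $278,270 − $9,800 = $268,470.
Year 1: DB = ⌊$278,270 × 150%/9⌋ = $46,378; SL = ⌊$268,470/9⌋ = $29,830 → take DB $46,378. Book value $231,892.
Year 2: DB = ⌊$231,892 × 150%/9⌋ = $38,648; SL = ⌊$222,092/8⌋ = $27,761 → take DB $38,648. Book value $193,244.
Year 3: DB = ⌊$193,244 × 150%/9⌋ = $32,207; SL = ⌊$183,444/7⌋ = $26,206 → take DB $32,207. Book value $161,037.
Year 4: DB = ⌊$161,037 × 150%/9⌋ = $26,839; SL = ⌊$151,237/6⌋ = $25,206 → take DB $26,839. Book value $134,198.
Year 5: DB = ⌊$134,198 × 150%/9⌋ = $22,366; SL = ⌊$124,398/5⌋ = $24,879 → take SL $24,879. Book value $109,319.
Year 6: DB = ⌊$109,319 × 150%/9⌋ = $18,219; SL = ⌊$99,519/4⌋ = $24,879 → take SL $24,879. Book value $84,440.
Year 7: DB = ⌊$84,440 × 150%/9⌋ = $14,073; SL = ⌊$74,640/3⌋ = $24,880 → take SL $24,880. Book value $59,560.
Year 8: DB = ⌊$59,560 × 150%/9⌋ = $9,926; SL = ⌊$49,760/2⌋ = $24,880 → take SL $24,880. Book value $34,680.
Year 9 (final): $34,680 − $9,800 = $24,880. Book value $9,800.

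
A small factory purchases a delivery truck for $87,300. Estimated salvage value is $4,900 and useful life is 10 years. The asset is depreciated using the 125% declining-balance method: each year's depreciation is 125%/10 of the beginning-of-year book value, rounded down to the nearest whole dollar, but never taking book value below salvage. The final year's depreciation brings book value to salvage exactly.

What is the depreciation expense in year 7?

Depreciable base = $87,300 − $4,900 = $82,400.
Year 1: ⌊$87,300 × 125%/10⌋ = $10,912. Book value $76,388.
Year 2: ⌊$76,388 × 125%/10⌋ = $9,548. Book value $66,840.
Year 3: ⌊$66,840 × 125%/10⌋ = $8,355. Book value $58,485.
Year 4: ⌊$58,485 × 125%/10⌋ = $7,310. Book value $51,175.
Year 5: ⌊$51,175 × 125%/10⌋ = $6,396. Book value $44,779.
Year 6: ⌊$44,779 × 125%/10⌋ = $5,597. Book value $39,182.
Year 7: ⌊$39,182 × 125%/10⌋ = $4,897. Book value $34,285.

$4,897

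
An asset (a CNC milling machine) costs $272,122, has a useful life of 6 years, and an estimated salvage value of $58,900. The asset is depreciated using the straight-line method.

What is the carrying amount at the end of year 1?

Depreciable base = $272,122 − $58,900 = $213,222.
Annual expense = $213,222 / 6 = $35,537.
End of year 1: book value $236,585.

$236,585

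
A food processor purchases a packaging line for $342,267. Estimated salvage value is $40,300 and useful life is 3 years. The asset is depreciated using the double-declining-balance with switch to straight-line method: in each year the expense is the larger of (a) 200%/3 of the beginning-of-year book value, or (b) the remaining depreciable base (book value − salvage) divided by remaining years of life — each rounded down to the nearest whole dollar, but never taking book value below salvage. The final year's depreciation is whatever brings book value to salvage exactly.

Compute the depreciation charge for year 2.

$73,789

Depreciable base = $342,267 − $40,300 = $301,967.
Year 1: DB = ⌊$342,267 × 200%/3⌋ = $228,178; SL = ⌊$301,967/3⌋ = $100,655 → take DB $228,178. Book value $114,089.
Year 2: DB = ⌊$114,089 × 200%/3⌋ = $76,059; SL = ⌊$73,789/2⌋ = $36,894 → take DB $76,059, capped at $73,789. Book value $40,300.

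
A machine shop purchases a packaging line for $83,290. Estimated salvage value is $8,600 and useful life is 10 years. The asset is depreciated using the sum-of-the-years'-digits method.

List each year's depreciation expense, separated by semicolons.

Depreciable base = $83,290 − $8,600 = $74,690.
Sum of the years' digits = 10+9+8+7+6+5+4+3+2+1 = 55.
Year 1: $74,690 × 10/55 = $13,580. Book value $69,710.
Year 2: $74,690 × 9/55 = $12,222. Book value $57,488.
Year 3: $74,690 × 8/55 = $10,864. Book value $46,624.
Year 4: $74,690 × 7/55 = $9,506. Book value $37,118.
Year 5: $74,690 × 6/55 = $8,148. Book value $28,970.
Year 6: $74,690 × 5/55 = $6,790. Book value $22,180.
Year 7: $74,690 × 4/55 = $5,432. Book value $16,748.
Year 8: $74,690 × 3/55 = $4,074. Book value $12,674.
Year 9: $74,690 × 2/55 = $2,716. Book value $9,958.
Year 10: $74,690 × 1/55 = $1,358. Book value $8,600.

$13,580; $12,222; $10,864; $9,506; $8,148; $6,790; $5,432; $4,074; $2,716; $1,358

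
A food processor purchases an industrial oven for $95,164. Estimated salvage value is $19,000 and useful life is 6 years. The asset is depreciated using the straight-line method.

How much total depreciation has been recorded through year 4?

$50,776

Depreciable base = $95,164 − $19,000 = $76,164.
Annual expense = $76,164 / 6 = $12,694.
End of year 1: book value $82,470.
End of year 2: book value $69,776.
End of year 3: book value $57,082.
End of year 4: book value $44,388.
Accumulated through year 4 = $95,164 − $44,388 = $50,776.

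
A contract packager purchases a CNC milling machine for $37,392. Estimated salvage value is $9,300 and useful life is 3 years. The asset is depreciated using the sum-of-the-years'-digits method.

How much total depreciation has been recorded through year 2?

Depreciable base = $37,392 − $9,300 = $28,092.
Sum of the years' digits = 3+2+1 = 6.
Year 1: $28,092 × 3/6 = $14,046. Book value $23,346.
Year 2: $28,092 × 2/6 = $9,364. Book value $13,982.
Accumulated through year 2 = $37,392 − $13,982 = $23,410.

$23,410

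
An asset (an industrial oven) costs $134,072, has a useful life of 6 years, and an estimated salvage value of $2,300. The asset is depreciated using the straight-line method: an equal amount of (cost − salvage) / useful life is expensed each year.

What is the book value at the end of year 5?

$24,262

Depreciable base = $134,072 − $2,300 = $131,772.
Annual expense = $131,772 / 6 = $21,962.
End of year 1: book value $112,110.
End of year 2: book value $90,148.
End of year 3: book value $68,186.
End of year 4: book value $46,224.
End of year 5: book value $24,262.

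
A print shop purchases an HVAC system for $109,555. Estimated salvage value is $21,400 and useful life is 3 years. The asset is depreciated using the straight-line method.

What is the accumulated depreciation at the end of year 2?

Depreciable base = $109,555 − $21,400 = $88,155.
Annual expense = $88,155 / 3 = $29,385.
End of year 1: book value $80,170.
End of year 2: book value $50,785.
Accumulated through year 2 = $109,555 − $50,785 = $58,770.

$58,770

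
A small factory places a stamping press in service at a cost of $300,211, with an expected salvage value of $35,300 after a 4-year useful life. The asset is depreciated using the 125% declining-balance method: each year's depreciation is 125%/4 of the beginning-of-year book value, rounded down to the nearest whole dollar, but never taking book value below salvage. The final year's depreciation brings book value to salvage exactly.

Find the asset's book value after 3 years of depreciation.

Depreciable base = $300,211 − $35,300 = $264,911.
Year 1: ⌊$300,211 × 125%/4⌋ = $93,815. Book value $206,396.
Year 2: ⌊$206,396 × 125%/4⌋ = $64,498. Book value $141,898.
Year 3: ⌊$141,898 × 125%/4⌋ = $44,343. Book value $97,555.

$97,555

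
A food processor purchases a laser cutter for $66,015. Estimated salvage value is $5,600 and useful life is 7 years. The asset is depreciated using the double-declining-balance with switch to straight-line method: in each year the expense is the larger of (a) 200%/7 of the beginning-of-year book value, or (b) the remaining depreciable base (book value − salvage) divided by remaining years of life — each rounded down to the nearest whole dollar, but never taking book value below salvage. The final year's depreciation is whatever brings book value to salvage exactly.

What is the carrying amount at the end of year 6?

Depreciable base = $66,015 − $5,600 = $60,415.
Year 1: DB = ⌊$66,015 × 200%/7⌋ = $18,861; SL = ⌊$60,415/7⌋ = $8,630 → take DB $18,861. Book value $47,154.
Year 2: DB = ⌊$47,154 × 200%/7⌋ = $13,472; SL = ⌊$41,554/6⌋ = $6,925 → take DB $13,472. Book value $33,682.
Year 3: DB = ⌊$33,682 × 200%/7⌋ = $9,623; SL = ⌊$28,082/5⌋ = $5,616 → take DB $9,623. Book value $24,059.
Year 4: DB = ⌊$24,059 × 200%/7⌋ = $6,874; SL = ⌊$18,459/4⌋ = $4,614 → take DB $6,874. Book value $17,185.
Year 5: DB = ⌊$17,185 × 200%/7⌋ = $4,910; SL = ⌊$11,585/3⌋ = $3,861 → take DB $4,910. Book value $12,275.
Year 6: DB = ⌊$12,275 × 200%/7⌋ = $3,507; SL = ⌊$6,675/2⌋ = $3,337 → take DB $3,507. Book value $8,768.

$8,768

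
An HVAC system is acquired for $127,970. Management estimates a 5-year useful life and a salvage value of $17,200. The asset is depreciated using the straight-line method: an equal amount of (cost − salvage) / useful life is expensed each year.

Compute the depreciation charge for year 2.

$22,154

Depreciable base = $127,970 − $17,200 = $110,770.
Annual expense = $110,770 / 5 = $22,154.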